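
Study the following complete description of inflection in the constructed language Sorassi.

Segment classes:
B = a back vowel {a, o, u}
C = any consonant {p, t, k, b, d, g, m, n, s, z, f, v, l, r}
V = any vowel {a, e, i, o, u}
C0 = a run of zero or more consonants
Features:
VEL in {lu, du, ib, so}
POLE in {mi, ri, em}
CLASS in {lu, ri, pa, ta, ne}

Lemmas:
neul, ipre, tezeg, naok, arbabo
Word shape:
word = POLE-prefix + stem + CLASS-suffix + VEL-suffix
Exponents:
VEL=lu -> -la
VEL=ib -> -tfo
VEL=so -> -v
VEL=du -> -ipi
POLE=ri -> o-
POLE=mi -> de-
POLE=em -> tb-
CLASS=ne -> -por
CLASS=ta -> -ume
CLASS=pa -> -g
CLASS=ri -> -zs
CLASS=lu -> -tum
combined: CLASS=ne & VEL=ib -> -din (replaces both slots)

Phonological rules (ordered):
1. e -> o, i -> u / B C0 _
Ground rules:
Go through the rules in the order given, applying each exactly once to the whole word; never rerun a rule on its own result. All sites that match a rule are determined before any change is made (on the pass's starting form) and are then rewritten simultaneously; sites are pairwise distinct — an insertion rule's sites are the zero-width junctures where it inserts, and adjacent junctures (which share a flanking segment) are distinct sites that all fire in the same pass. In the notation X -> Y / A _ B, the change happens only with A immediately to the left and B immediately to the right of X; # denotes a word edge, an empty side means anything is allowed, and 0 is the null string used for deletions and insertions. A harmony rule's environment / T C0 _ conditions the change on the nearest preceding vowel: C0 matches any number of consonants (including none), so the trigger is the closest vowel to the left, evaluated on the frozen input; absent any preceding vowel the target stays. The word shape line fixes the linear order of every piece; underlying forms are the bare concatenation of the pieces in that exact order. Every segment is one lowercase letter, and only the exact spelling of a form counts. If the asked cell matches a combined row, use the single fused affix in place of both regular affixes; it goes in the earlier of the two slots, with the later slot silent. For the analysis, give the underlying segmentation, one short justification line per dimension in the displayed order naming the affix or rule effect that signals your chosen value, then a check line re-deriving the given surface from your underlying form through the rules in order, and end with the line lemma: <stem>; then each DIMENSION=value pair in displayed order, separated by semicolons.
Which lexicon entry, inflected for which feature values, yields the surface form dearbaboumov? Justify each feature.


underlying: de-arbabo-ume-v
VEL=so - signalled by the affix -v
POLE=mi - signalled by the affix de-
CLASS=ta - signalled by the affix -ume
check: dearbaboumev -> dearbaboumov
lemma: arbabo; VEL=so; POLE=mi; CLASS=ta


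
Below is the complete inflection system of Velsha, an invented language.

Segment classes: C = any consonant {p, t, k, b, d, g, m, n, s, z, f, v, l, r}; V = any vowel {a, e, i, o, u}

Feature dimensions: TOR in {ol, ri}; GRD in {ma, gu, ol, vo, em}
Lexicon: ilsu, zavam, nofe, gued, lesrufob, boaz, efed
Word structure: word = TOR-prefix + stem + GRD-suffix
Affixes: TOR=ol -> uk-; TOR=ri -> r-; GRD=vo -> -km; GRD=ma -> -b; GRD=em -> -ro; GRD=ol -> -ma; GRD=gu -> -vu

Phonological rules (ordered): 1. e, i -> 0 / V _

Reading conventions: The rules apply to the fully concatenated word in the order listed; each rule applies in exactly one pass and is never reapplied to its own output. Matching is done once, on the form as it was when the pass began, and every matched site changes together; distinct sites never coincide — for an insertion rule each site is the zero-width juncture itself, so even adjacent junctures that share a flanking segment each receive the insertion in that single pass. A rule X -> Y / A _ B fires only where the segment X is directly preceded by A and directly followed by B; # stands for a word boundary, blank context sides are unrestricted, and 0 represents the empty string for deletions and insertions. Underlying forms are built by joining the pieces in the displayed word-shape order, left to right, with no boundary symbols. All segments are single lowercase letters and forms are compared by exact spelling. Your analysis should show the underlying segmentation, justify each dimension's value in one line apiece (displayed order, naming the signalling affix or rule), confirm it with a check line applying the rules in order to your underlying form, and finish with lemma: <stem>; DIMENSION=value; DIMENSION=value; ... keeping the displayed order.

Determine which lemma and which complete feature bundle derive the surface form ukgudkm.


underlying: uk-gued-km
TOR=ol - signalled by the affix uk-
GRD=vo - signalled by the affix -km
check: ukguedkm -> ukgudkm
lemma: gued; TOR=ol; GRD=vo


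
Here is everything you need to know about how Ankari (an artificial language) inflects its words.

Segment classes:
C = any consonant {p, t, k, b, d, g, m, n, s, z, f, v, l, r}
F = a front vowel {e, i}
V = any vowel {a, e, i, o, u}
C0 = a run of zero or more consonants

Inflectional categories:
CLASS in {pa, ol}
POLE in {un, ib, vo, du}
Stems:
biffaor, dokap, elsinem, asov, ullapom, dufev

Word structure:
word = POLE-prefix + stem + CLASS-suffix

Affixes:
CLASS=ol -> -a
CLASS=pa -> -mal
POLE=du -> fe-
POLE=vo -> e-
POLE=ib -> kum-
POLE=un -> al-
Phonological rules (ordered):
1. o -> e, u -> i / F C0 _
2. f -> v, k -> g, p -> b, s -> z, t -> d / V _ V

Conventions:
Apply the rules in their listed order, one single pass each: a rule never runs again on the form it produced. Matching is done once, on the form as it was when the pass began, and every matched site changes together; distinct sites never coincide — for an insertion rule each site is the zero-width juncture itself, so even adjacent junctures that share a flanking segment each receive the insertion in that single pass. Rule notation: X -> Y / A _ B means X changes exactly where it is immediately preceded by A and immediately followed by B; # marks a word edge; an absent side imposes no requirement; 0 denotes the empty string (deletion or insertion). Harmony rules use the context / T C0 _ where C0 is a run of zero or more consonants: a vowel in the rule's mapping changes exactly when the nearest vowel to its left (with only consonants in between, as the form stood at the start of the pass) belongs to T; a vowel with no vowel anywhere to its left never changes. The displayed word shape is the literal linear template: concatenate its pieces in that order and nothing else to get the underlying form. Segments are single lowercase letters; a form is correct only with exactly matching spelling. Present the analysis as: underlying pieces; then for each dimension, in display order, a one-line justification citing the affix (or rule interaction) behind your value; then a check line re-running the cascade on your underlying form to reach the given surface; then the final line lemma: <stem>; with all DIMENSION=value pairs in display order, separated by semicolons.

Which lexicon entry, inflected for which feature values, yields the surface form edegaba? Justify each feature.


underlying: e-dokap-a
CLASS=ol - signalled by the affix -a
POLE=vo - signalled by the affix e-
check: edokapa -> edekapa -> edegaba
lemma: dokap; CLASS=ol; POLE=vo


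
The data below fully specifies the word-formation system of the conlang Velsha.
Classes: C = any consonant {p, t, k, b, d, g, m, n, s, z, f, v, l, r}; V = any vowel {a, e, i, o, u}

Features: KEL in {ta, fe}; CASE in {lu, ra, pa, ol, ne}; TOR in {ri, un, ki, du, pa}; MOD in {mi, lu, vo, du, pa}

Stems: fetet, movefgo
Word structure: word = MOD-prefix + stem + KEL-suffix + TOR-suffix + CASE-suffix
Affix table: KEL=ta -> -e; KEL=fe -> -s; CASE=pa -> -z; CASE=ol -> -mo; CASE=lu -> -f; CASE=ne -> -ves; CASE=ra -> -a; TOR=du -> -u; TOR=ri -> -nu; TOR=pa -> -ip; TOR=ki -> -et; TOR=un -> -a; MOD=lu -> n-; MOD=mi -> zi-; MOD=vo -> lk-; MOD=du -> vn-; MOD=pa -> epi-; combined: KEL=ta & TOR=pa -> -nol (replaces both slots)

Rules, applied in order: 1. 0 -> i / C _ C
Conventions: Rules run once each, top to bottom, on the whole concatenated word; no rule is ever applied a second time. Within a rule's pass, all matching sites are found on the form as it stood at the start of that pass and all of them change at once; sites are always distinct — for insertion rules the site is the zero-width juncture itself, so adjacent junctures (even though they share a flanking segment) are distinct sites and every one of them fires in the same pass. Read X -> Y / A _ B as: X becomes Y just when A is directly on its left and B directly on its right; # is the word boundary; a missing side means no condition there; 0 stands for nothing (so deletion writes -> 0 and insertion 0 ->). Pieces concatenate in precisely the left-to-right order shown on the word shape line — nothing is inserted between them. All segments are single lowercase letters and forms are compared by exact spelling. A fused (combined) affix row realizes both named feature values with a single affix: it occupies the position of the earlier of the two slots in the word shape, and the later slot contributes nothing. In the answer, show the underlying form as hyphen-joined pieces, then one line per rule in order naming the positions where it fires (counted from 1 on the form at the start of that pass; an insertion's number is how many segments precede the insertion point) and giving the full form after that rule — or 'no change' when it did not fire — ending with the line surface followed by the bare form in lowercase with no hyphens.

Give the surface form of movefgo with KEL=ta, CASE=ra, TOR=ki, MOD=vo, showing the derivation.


underlying: lk-movefgo-e-et-a
1. 0 -> i / C _ C: inserts after position(s) 1, 2, 7: likimovefigoeeta
surface: likimovefigoeeta


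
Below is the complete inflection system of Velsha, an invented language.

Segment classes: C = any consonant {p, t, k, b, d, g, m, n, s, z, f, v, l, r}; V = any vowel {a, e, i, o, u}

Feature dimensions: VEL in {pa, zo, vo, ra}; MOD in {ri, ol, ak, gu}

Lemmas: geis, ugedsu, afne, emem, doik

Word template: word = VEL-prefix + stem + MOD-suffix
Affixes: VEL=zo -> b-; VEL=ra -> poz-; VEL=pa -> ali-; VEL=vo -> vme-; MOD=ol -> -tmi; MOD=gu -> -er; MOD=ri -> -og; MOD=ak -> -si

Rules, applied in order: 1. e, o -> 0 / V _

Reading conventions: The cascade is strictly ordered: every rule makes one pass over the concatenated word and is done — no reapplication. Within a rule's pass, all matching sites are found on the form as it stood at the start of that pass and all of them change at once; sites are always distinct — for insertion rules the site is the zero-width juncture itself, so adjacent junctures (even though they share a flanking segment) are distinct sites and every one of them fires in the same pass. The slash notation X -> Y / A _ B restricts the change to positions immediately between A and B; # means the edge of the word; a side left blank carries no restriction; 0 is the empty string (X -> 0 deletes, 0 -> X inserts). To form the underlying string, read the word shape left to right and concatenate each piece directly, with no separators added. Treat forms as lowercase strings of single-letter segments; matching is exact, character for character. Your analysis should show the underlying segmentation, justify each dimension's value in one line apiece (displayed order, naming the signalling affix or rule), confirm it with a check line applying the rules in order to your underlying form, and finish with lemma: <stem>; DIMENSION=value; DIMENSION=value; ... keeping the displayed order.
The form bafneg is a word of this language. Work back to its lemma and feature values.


underlying: b-afne-og
VEL=zo - signalled by the affix b-
MOD=ri - signalled by the affix -og
check: bafneog -> bafneg
lemma: afne; VEL=zo; MOD=ri


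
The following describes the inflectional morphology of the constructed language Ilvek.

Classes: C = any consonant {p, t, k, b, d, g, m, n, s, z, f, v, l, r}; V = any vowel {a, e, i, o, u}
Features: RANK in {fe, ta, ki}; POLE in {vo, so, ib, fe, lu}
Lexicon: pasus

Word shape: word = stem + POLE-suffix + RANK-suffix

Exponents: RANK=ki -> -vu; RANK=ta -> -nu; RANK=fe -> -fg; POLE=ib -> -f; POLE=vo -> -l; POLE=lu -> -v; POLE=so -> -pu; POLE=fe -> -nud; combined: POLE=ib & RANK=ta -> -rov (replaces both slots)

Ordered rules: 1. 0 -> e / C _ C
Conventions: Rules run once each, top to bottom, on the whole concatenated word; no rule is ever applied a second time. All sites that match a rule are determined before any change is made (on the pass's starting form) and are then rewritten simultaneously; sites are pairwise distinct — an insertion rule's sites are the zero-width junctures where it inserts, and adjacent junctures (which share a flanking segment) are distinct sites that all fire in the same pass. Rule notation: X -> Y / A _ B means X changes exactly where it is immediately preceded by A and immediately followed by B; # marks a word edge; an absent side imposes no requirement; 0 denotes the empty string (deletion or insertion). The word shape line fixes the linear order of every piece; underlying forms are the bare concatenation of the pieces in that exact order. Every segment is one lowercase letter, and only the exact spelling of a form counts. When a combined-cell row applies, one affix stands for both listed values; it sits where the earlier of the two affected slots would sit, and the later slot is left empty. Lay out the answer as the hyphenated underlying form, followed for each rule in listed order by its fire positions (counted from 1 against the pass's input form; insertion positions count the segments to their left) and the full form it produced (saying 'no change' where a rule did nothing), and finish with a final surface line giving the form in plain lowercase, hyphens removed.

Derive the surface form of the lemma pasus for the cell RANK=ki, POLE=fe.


underlying: pasus-nud-vu
1. 0 -> e / C _ C: inserts after position(s) 5, 8: pasusenudevu
surface: pasusenudevu


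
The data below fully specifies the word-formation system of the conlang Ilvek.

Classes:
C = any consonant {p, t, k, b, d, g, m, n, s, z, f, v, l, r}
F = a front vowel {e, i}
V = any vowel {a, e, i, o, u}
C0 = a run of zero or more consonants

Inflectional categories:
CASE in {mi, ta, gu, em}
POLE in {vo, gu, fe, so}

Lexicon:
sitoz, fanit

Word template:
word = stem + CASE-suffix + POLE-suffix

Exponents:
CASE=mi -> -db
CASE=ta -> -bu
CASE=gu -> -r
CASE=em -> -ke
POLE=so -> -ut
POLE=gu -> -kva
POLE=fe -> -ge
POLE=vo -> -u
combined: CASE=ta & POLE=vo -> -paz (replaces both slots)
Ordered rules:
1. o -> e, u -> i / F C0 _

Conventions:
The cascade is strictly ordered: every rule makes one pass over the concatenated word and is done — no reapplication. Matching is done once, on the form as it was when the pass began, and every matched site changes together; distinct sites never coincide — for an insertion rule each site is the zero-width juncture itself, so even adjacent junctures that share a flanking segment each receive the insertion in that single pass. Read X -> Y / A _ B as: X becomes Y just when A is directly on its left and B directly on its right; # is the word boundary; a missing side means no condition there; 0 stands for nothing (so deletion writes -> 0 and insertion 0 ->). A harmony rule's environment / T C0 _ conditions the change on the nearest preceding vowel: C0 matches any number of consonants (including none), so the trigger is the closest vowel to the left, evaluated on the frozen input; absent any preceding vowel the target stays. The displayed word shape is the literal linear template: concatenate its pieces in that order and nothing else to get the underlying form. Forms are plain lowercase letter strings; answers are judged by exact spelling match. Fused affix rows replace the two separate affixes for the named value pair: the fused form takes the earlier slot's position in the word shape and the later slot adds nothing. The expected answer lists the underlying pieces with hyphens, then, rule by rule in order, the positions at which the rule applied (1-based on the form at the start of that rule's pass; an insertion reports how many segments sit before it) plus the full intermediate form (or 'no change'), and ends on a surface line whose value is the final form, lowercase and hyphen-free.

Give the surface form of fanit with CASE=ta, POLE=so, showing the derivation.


underlying: fanit-bu-ut
1. o -> e, u -> i / F C0 _: fires at position(s) 7: fanitbiut
surface: fanitbiut


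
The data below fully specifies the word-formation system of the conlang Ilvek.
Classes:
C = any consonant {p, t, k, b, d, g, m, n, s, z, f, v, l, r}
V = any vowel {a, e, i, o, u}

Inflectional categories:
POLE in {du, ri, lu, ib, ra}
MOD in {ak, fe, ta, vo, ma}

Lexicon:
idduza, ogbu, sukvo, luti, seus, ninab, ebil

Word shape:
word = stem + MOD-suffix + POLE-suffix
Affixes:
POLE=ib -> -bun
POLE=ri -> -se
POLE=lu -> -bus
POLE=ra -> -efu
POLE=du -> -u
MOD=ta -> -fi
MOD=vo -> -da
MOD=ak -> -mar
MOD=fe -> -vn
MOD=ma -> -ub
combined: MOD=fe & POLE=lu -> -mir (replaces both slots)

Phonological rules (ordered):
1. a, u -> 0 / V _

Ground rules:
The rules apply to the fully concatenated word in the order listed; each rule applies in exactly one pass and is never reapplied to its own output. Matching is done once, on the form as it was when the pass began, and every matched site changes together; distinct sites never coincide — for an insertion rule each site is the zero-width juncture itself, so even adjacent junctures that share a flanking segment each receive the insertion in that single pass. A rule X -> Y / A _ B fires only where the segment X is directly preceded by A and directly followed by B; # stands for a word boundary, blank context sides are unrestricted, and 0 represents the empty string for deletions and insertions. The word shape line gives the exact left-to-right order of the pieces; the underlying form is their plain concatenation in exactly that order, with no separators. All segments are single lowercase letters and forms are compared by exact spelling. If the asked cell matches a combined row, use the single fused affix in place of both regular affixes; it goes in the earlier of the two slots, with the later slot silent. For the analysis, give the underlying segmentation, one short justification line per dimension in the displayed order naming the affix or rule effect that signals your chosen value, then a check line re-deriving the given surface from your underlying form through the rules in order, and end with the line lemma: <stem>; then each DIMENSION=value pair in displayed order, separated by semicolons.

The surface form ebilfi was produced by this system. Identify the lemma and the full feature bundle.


underlying: ebil-fi-u
POLE=du - signalled by the affix -u
MOD=ta - signalled by the affix -fi
check: ebilfiu -> ebilfi
lemma: ebil; POLE=du; MOD=ta


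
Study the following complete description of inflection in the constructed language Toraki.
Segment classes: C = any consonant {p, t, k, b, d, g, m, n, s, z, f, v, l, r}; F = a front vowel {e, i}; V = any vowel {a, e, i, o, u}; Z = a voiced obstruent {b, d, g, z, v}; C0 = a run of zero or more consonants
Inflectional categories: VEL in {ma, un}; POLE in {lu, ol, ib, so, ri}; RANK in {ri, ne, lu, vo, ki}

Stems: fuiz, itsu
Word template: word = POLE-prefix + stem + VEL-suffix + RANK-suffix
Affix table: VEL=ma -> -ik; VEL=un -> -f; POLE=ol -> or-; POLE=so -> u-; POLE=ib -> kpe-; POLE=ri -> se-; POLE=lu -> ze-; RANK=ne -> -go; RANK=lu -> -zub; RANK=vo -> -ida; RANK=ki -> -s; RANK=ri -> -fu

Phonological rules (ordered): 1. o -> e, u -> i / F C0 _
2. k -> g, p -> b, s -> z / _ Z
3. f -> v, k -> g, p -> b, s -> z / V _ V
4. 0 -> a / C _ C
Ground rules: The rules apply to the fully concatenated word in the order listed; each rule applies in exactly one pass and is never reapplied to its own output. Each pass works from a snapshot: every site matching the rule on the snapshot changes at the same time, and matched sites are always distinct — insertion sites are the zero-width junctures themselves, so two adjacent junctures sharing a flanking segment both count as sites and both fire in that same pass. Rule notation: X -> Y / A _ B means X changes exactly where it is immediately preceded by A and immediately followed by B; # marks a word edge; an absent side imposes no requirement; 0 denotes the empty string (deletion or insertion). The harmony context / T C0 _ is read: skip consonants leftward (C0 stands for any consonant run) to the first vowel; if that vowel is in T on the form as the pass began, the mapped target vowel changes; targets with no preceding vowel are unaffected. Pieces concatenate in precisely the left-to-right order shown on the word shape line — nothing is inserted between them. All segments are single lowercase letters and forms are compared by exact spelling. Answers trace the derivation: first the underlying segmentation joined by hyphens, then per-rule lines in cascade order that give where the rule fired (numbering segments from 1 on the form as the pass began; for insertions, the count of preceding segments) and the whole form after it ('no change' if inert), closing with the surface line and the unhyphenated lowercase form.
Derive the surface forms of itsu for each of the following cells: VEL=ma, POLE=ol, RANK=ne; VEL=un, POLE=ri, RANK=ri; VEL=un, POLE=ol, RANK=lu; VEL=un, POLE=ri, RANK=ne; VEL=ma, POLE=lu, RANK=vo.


cell VEL=ma, POLE=ol, RANK=ne:
underlying: or-itsu-ik-go
1. o -> e, u -> i / F C0 _: fires at position(s) 6, 10: oritsiikge
2. k -> g, p -> b, s -> z / _ Z: fires at position(s) 8: oritsiigge
3. f -> v, k -> g, p -> b, s -> z / V _ V: no change
4. 0 -> a / C _ C: inserts after position(s) 4, 8: oritasiigage
surface: oritasiigage

cell VEL=un, POLE=ri, RANK=ri:
underlying: se-itsu-f-fu
1. o -> e, u -> i / F C0 _: fires at position(s) 6: seitsiffu
2. k -> g, p -> b, s -> z / _ Z: no change
3. f -> v, k -> g, p -> b, s -> z / V _ V: no change
4. 0 -> a / C _ C: inserts after position(s) 4, 7: seitasifafu
surface: seitasifafu

cell VEL=un, POLE=ol, RANK=lu:
underlying: or-itsu-f-zub
1. o -> e, u -> i / F C0 _: fires at position(s) 6: oritsifzub
2. k -> g, p -> b, s -> z / _ Z: no change
3. f -> v, k -> g, p -> b, s -> z / V _ V: no change
4. 0 -> a / C _ C: inserts after position(s) 4, 7: oritasifazub
surface: oritasifazub

cell VEL=un, POLE=ri, RANK=ne:
underlying: se-itsu-f-go
1. o -> e, u -> i / F C0 _: fires at position(s) 6: seitsifgo
2. k -> g, p -> b, s -> z / _ Z: no change
3. f -> v, k -> g, p -> b, s -> z / V _ V: no change
4. 0 -> a / C _ C: inserts after position(s) 4, 7: seitasifago
surface: seitasifago

cell VEL=ma, POLE=lu, RANK=vo:
underlying: ze-itsu-ik-ida
1. o -> e, u -> i / F C0 _: fires at position(s) 6: zeitsiikida
2. k -> g, p -> b, s -> z / _ Z: no change
3. f -> v, k -> g, p -> b, s -> z / V _ V: fires at position(s) 8: zeitsiigida
4. 0 -> a / C _ C: inserts after position(s) 4: zeitasiigida
surface: zeitasiigida


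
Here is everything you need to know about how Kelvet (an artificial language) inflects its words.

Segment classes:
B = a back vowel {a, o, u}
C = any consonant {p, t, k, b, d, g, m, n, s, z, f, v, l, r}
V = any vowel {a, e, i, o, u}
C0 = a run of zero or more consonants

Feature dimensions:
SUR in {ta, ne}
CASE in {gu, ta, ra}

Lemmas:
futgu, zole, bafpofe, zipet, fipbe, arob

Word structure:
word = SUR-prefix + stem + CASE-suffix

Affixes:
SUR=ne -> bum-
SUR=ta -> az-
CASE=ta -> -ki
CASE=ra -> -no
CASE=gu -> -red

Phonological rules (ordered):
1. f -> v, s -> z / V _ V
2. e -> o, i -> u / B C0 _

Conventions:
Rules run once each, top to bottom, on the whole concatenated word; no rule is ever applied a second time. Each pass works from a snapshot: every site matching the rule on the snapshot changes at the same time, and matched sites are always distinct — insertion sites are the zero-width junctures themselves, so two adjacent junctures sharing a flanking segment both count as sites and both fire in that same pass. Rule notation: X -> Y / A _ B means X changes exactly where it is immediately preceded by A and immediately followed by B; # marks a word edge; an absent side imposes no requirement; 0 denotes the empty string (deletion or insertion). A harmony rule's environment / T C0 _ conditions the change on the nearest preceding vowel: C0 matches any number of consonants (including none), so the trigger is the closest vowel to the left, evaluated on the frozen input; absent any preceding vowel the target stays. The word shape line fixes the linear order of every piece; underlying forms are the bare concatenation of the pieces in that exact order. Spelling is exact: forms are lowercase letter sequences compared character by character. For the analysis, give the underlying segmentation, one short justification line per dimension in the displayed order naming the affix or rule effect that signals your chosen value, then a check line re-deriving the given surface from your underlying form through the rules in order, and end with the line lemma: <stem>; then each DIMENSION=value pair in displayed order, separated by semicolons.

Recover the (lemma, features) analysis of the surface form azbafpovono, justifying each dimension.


underlying: az-bafpofe-no
SUR=ta - signalled by the affix az-
CASE=ra - signalled by the affix -no
check: azbafpofeno -> azbafpoveno -> azbafpovono
lemma: bafpofe; SUR=ta; CASE=ra


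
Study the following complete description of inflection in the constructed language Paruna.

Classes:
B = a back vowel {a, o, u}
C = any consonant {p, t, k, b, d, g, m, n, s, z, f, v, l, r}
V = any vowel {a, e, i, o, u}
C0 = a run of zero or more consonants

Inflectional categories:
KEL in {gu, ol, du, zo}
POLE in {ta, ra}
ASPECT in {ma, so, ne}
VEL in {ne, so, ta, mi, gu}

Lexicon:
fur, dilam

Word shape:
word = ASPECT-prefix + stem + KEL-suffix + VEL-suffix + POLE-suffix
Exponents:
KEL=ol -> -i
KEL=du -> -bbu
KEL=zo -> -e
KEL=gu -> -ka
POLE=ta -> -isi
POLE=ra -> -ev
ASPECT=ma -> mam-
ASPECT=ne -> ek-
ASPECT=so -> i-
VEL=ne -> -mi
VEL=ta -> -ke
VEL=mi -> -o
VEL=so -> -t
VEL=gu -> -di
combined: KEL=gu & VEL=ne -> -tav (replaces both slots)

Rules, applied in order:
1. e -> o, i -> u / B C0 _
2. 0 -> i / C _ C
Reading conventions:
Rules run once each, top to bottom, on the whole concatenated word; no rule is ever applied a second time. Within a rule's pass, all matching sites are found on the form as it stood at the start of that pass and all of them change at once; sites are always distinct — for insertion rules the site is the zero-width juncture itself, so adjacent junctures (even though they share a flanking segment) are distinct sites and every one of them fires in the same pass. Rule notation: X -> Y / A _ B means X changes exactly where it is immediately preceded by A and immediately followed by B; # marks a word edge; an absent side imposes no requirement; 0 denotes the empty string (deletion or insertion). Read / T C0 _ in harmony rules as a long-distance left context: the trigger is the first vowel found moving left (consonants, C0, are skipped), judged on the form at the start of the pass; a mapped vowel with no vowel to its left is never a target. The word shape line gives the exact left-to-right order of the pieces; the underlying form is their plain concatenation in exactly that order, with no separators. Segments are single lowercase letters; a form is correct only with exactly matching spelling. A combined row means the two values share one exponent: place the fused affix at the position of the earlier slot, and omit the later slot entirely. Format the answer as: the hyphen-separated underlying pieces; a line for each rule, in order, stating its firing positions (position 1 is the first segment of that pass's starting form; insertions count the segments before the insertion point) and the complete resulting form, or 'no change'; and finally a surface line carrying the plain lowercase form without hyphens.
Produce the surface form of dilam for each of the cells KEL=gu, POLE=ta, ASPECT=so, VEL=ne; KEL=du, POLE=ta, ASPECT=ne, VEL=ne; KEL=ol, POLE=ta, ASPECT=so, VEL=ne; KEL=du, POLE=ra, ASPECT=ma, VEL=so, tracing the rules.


cell KEL=gu, POLE=ta, ASPECT=so, VEL=ne:
underlying: i-dilam-tav-isi
1. e -> o, i -> u / B C0 _: fires at position(s) 10: idilamtavusi
2. 0 -> i / C _ C: inserts after position(s) 6: idilamitavusi
surface: idilamitavusi

cell KEL=du, POLE=ta, ASPECT=ne, VEL=ne:
underlying: ek-dilam-bbu-mi-isi
1. e -> o, i -> u / B C0 _: fires at position(s) 12: ekdilambbumuisi
2. 0 -> i / C _ C: inserts after position(s) 2, 7, 8: ekidilamibibumuisi
surface: ekidilamibibumuisi

cell KEL=ol, POLE=ta, ASPECT=so, VEL=ne:
underlying: i-dilam-i-mi-isi
1. e -> o, i -> u / B C0 _: fires at position(s) 7: idilamumiisi
2. 0 -> i / C _ C: no change
surface: idilamumiisi

cell KEL=du, POLE=ra, ASPECT=ma, VEL=so:
underlying: mam-dilam-bbu-t-ev
1. e -> o, i -> u / B C0 _: fires at position(s) 5, 13: mamdulambbutov
2. 0 -> i / C _ C: inserts after position(s) 3, 8, 9: mamidulamibibutov
surface: mamidulamibibutov


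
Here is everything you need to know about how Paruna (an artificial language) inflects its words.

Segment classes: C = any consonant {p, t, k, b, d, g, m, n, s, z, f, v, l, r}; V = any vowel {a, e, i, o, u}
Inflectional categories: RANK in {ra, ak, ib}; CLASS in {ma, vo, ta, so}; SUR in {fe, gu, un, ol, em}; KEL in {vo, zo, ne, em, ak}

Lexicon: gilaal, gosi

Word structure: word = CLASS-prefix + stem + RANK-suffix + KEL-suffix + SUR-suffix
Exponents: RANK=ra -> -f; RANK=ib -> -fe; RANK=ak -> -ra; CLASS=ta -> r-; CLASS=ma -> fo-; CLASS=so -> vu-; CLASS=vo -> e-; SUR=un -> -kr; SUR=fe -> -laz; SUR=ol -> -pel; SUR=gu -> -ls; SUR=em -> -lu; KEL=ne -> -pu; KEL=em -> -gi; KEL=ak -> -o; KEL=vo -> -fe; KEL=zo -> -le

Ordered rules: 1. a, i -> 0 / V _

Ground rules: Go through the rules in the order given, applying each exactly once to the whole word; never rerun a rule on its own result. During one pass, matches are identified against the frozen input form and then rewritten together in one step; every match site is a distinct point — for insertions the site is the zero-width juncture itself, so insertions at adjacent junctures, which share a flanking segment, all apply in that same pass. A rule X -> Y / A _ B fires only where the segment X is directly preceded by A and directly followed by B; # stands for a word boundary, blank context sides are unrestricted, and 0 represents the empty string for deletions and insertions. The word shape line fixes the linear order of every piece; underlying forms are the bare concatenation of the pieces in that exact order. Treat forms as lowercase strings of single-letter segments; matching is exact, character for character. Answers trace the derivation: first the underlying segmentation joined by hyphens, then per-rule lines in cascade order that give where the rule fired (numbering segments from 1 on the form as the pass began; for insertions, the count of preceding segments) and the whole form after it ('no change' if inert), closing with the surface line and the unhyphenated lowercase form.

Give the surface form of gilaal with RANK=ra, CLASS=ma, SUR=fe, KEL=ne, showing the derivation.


underlying: fo-gilaal-f-pu-laz
1. a, i -> 0 / V _: fires at position(s) 7: fogilalfpulaz
surface: fogilalfpulaz


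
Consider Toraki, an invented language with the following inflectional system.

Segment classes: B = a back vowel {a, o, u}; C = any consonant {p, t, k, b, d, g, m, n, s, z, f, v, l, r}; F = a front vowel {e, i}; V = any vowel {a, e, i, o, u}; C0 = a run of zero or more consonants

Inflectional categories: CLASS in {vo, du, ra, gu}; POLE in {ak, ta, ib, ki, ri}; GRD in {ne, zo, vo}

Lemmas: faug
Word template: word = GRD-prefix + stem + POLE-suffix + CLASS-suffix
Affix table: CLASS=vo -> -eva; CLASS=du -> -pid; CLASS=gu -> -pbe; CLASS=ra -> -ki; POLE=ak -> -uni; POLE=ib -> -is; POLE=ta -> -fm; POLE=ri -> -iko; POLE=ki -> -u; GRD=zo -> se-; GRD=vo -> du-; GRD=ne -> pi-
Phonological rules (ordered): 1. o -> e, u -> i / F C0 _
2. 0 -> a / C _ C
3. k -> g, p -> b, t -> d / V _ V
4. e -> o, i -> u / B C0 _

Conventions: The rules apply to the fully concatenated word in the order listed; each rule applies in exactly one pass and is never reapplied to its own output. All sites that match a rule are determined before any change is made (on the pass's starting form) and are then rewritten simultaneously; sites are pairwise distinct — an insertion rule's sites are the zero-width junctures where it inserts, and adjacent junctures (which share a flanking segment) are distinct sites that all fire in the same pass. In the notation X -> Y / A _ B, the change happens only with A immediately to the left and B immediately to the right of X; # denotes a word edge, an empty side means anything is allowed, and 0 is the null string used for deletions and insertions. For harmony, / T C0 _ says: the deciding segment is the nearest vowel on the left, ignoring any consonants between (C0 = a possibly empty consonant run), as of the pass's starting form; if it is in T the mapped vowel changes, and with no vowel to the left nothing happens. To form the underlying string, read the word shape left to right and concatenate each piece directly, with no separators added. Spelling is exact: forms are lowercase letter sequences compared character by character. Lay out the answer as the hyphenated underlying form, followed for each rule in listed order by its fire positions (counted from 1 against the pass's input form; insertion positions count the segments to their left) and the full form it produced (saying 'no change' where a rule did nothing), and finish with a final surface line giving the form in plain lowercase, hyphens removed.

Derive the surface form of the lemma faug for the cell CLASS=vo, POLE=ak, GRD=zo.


underlying: se-faug-uni-eva
1. o -> e, u -> i / F C0 _: no change
2. 0 -> a / C _ C: no change
3. k -> g, p -> b, t -> d / V _ V: no change
4. e -> o, i -> u / B C0 _: fires at position(s) 9: sefaugunueva
surface: sefaugunueva


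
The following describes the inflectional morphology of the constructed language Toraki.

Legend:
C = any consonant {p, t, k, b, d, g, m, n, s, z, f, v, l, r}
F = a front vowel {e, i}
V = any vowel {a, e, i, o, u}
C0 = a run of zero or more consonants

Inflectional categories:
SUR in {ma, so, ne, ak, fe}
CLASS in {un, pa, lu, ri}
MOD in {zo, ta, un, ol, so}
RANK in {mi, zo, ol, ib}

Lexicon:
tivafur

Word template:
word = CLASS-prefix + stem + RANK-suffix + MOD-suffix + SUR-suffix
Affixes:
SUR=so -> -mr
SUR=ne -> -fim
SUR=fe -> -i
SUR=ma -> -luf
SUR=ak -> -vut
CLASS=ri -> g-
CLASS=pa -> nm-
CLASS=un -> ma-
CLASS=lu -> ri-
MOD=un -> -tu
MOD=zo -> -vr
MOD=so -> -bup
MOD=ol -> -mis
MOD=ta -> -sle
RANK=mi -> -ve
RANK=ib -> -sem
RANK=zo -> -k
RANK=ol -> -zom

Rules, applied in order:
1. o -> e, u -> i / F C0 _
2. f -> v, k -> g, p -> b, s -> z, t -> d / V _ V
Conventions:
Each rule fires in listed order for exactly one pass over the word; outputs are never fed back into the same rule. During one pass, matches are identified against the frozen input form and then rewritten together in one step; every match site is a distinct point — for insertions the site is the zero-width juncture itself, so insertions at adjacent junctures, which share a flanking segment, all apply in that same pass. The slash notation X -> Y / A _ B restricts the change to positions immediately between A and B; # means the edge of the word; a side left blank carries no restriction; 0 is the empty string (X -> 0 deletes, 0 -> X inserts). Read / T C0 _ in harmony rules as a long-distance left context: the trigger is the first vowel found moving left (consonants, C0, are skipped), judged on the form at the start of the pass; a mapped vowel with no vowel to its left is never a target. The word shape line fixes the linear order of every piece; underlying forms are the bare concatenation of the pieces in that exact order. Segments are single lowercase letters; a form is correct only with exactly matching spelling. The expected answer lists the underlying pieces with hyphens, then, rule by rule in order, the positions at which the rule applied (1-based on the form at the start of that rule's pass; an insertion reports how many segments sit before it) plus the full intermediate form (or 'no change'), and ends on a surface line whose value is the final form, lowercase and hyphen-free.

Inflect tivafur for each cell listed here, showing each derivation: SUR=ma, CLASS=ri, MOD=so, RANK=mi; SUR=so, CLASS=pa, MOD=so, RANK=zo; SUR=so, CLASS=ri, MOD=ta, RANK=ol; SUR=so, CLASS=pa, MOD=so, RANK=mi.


cell SUR=ma, CLASS=ri, MOD=so, RANK=mi:
underlying: g-tivafur-ve-bup-luf
1. o -> e, u -> i / F C0 _: fires at position(s) 12: gtivafurvebipluf
2. f -> v, k -> g, p -> b, s -> z, t -> d / V _ V: fires at position(s) 6: gtivavurvebipluf
surface: gtivavurvebipluf

cell SUR=so, CLASS=pa, MOD=so, RANK=zo:
underlying: nm-tivafur-k-bup-mr
1. o -> e, u -> i / F C0 _: no change
2. f -> v, k -> g, p -> b, s -> z, t -> d / V _ V: fires at position(s) 7: nmtivavurkbupmr
surface: nmtivavurkbupmr

cell SUR=so, CLASS=ri, MOD=ta, RANK=ol:
underlying: g-tivafur-zom-sle-mr
1. o -> e, u -> i / F C0 _: no change
2. f -> v, k -> g, p -> b, s -> z, t -> d / V _ V: fires at position(s) 6: gtivavurzomslemr
surface: gtivavurzomslemr

cell SUR=so, CLASS=pa, MOD=so, RANK=mi:
underlying: nm-tivafur-ve-bup-mr
1. o -> e, u -> i / F C0 _: fires at position(s) 13: nmtivafurvebipmr
2. f -> v, k -> g, p -> b, s -> z, t -> d / V _ V: fires at position(s) 7: nmtivavurvebipmr
surface: nmtivavurvebipmr


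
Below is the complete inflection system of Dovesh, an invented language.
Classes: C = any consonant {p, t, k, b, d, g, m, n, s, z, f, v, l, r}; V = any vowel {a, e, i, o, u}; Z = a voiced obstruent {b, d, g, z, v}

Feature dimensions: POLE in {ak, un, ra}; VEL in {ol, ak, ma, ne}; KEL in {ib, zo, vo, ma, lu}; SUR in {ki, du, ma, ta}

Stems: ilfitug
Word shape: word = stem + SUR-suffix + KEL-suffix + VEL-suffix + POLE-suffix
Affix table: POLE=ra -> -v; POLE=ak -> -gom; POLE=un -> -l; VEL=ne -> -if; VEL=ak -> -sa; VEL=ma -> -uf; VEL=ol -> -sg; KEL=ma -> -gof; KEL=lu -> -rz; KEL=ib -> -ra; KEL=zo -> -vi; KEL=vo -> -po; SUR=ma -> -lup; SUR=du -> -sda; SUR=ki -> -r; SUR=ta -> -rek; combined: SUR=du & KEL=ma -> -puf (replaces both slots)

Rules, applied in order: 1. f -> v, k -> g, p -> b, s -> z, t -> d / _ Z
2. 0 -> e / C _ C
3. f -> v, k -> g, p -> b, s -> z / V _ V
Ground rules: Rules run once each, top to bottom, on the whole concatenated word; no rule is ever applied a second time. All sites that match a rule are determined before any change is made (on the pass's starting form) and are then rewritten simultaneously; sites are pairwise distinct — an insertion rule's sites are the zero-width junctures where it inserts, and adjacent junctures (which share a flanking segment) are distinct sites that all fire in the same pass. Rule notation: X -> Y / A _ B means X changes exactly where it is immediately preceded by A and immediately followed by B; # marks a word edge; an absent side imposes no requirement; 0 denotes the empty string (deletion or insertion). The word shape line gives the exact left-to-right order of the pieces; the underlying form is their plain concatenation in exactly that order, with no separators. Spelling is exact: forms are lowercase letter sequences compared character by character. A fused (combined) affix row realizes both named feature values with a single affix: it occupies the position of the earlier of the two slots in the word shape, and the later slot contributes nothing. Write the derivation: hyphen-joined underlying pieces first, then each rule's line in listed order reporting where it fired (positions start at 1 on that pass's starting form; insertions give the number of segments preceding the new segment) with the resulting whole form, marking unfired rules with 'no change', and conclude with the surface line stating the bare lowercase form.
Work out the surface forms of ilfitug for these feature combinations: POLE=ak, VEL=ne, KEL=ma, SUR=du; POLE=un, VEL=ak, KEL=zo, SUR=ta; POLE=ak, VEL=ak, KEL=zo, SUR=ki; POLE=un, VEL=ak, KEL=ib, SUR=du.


cell POLE=ak, VEL=ne, KEL=ma, SUR=du:
underlying: ilfitug-puf-if-gom
1. f -> v, k -> g, p -> b, s -> z, t -> d / _ Z: fires at position(s) 12: ilfitugpufivgom
2. 0 -> e / C _ C: inserts after position(s) 2, 7, 12: ilefitugepufivegom
3. f -> v, k -> g, p -> b, s -> z / V _ V: fires at position(s) 4, 10, 12: ilevitugebuvivegom
surface: ilevitugebuvivegom

cell POLE=un, VEL=ak, KEL=zo, SUR=ta:
underlying: ilfitug-rek-vi-sa-l
1. f -> v, k -> g, p -> b, s -> z, t -> d / _ Z: fires at position(s) 10: ilfitugregvisal
2. 0 -> e / C _ C: inserts after position(s) 2, 7, 10: ilefitugeregevisal
3. f -> v, k -> g, p -> b, s -> z / V _ V: fires at position(s) 4, 16: ilevitugeregevizal
surface: ilevitugeregevizal

cell POLE=ak, VEL=ak, KEL=zo, SUR=ki:
underlying: ilfitug-r-vi-sa-gom
1. f -> v, k -> g, p -> b, s -> z, t -> d / _ Z: no change
2. 0 -> e / C _ C: inserts after position(s) 2, 7, 8: ilefitugerevisagom
3. f -> v, k -> g, p -> b, s -> z / V _ V: fires at position(s) 4, 14: ilevitugerevizagom
surface: ilevitugerevizagom

cell POLE=un, VEL=ak, KEL=ib, SUR=du:
underlying: ilfitug-sda-ra-sa-l
1. f -> v, k -> g, p -> b, s -> z, t -> d / _ Z: fires at position(s) 8: ilfitugzdarasal
2. 0 -> e / C _ C: inserts after position(s) 2, 7, 8: ilefitugezedarasal
3. f -> v, k -> g, p -> b, s -> z / V _ V: fires at position(s) 4, 16: ilevitugezedarazal
surface: ilevitugezedarazal
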